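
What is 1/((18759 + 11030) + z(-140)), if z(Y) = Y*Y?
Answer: 1/49389 ≈ 2.0247e-5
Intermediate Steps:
z(Y) = Y²
1/((18759 + 11030) + z(-140)) = 1/((18759 + 11030) + (-140)²) = 1/(29789 + 19600) = 1/49389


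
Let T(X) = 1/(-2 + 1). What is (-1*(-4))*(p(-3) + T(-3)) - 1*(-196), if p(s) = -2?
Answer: 184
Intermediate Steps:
T(X) = -1 (T(X) = 1/(-1) = -1)
(-1*(-4))*(p(-3) + T(-3)) - 1*(-196) = (-1*(-4))*(-2 - 1) - 1*(-196) = 4*(-3) + 196 = -12 + 196 = 184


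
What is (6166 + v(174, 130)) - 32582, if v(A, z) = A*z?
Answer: -3796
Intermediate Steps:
(6166 + v(174, 130)) - 32582 = (6166 + 174*130) - 32582 = (6166 + 22620) - 32582 = 28786 - 32582 = -3796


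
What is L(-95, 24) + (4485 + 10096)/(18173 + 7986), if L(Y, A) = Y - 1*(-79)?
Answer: -57709/3737 ≈ -15.443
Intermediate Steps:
L(Y, A) = 79 + Y (L(Y, A) = Y + 79 = 79 + Y)
L(-95, 24) + (4485 + 10096)/(18173 + 7986) = (79 - 95) + (4485 + 10096)/(18173 + 7986) = -16 + 14581/26159 = -16 + 14581*(1/26159) = -16 + 2083/3737 = -57709/3737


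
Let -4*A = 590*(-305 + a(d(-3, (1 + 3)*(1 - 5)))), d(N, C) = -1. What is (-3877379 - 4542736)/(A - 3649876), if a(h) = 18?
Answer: 510310/218639 ≈ 2.3340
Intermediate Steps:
A = 84665/2 (A = -295*(-305 + 18)/2 = -295*(-287)/2 = -1/4*(-169330) = 84665/2 ≈ 42333.)
(-3877379 - 4542736)/(A - 3649876) = (-3877379 - 4542736)/(84665/2 - 3649876) = -8420115/(-7215087/2) = -8420115*(-2/7215087) = 510310/218639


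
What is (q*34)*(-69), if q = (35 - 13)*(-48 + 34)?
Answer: 722568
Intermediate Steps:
q = -308 (q = 22*(-14) = -308)
(q*34)*(-69) = -308*34*(-69) = -10472*(-69) = 722568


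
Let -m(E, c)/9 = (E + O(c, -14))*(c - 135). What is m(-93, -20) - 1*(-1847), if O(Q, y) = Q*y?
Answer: 262712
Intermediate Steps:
m(E, c) = -9*(-135 + c)*(E - 14*c) (m(E, c) = -9*(E + c*(-14))*(c - 135) = -9*(E - 14*c)*(-135 + c) = -9*(-135 + c)*(E - 14*c))
m(-93, -20) - 1*(-1847) = (-17010*(-20) + 126*(-20)² + 1215*(-93) - 9*(-93)*(-20)) - 1*(-1847) = (340200 + 126*400 - 112995 - 16740) + 1847 = (340200 + 50400 - 112995 - 16740) + 1847 = 260865 + 1847 = 262712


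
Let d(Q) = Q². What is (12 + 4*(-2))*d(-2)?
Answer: 16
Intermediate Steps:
(12 + 4*(-2))*d(-2) = (12 + 4*(-2))*(-2)² = (12 - 8)*4 = 4*4 = 16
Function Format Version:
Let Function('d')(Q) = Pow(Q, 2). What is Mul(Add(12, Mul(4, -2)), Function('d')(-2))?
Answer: 16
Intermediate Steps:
Mul(Add(12, Mul(4, -2)), Function('d')(-2)) = Mul(Add(12, Mul(4, -2)), Pow(-2, 2)) = Mul(Add(12, -8), 4) = Mul(4, 4) = 16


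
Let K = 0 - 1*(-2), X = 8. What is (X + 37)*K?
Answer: 90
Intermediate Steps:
K = 2 (K = 0 + 2 = 2)
(X + 37)*K = (8 + 37)*2 = 45*2 = 90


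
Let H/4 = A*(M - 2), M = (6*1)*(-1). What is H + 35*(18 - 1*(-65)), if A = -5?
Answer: 3065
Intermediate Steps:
M = -6 (M = 6*(-1) = -6)
H = 160 (H = 4*(-5*(-6 - 2)) = 4*(-5*(-8)) = 4*40 = 160)
H + 35*(18 - 1*(-65)) = 160 + 35*(18 - 1*(-65)) = 160 + 35*(18 + 65) = 160 + 35*83 = 160 + 2905 = 3065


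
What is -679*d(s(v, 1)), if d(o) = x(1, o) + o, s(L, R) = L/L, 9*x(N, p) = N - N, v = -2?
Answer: -679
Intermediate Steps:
x(N, p) = 0 (x(N, p) = (N - N)/9 = (⅑)*0 = 0)
s(L, R) = 1
d(o) = o (d(o) = 0 + o = o)
-679*d(s(v, 1)) = -679*1 = -679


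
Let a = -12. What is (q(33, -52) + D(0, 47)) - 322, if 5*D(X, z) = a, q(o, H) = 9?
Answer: -1577/5 ≈ -315.40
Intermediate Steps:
D(X, z) = -12/5 (D(X, z) = (1/5)*(-12) = -12/5)
(q(33, -52) + D(0, 47)) - 322 = (9 - 12/5) - 322 = 33/5 - 322 = -1577/5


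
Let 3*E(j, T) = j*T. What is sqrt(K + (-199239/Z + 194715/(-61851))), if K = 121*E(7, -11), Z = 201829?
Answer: I*sqrt(484611060101339271844995)/12483325479 ≈ 55.766*I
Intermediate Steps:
E(j, T) = T*j/3 (E(j, T) = (j*T)/3 = (T*j)/3 = T*j/3)
K = -9317/3 (K = 121*((1/3)*(-11)*7) = 121*(-77/3) = -9317/3 ≈ -3105.7)
sqrt(K + (-199239/Z + 194715/(-61851))) = sqrt(-9317/3 + (-199239/201829 + 194715/(-61851))) = sqrt(-9317/3 + (-199239*1/201829 + 194715*(-1/61851))) = sqrt(-9317/3 + (-199239/201829 - 64905/20617)) = sqrt(-9317/3 - 17207421708/4161108493) = sqrt(-38820670094405/12483325479) = I*sqrt(484611060101339271844995)/12483325479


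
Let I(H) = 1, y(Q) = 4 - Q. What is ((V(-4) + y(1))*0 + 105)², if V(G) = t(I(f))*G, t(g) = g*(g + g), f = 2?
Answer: 11025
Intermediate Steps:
t(g) = 2*g² (t(g) = g*(2*g) = 2*g²)
V(G) = 2*G (V(G) = (2*1²)*G = (2*1)*G = 2*G)
((V(-4) + y(1))*0 + 105)² = ((2*(-4) + (4 - 1*1))*0 + 105)² = ((-8 + (4 - 1))*0 + 105)² = ((-8 + 3)*0 + 105)² = (-5*0 + 105)² = (0 + 105)² = 105² = 11025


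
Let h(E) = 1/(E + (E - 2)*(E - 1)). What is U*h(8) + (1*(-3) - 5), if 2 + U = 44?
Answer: -179/25 ≈ -7.1600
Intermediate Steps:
U = 42 (U = -2 + 44 = 42)
h(E) = 1/(E + (-1 + E)*(-2 + E)) (h(E) = 1/(E + (-2 + E)*(-1 + E)) = 1/(E + (-1 + E)*(-2 + E)))
U*h(8) + (1*(-3) - 5) = 42/(2 + 8² - 2*8) + (1*(-3) - 5) = 42/(2 + 64 - 16) + (-3 - 5) = 42/50 - 8 = 42*(1/50) - 8 = 21/25 - 8 = -179/25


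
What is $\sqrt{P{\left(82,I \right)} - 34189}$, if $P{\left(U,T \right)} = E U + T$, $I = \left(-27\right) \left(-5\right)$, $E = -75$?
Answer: $46 i \sqrt{19} \approx 200.51 i$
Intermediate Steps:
$I = 135$
$P{\left(U,T \right)} = T - 75 U$ ($P{\left(U,T \right)} = - 75 U + T = T - 75 U$)
$\sqrt{P{\left(82,I \right)} - 34189} = \sqrt{\left(135 - 6150\right) - 34189} = \sqrt{-6015 - 34189} = \sqrt{-40204} = 46 i \sqrt{19}$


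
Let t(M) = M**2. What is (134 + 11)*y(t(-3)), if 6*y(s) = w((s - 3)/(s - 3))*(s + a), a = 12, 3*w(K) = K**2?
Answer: 1015/6 ≈ 169.17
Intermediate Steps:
w(K) = K**2/3
y(s) = 2/3 + s/18 (y(s) = ((((s - 3)/(s - 3))**2/3)*(s + 12))/6 = ((((-3 + s)/(-3 + s))**2/3)*(12 + s))/6 = (((1/3)*1**2)*(12 + s))/6 = (((1/3)*1)*(12 + s))/6 = ((12 + s)/3)/6 = (4 + s/3)/6 = 2/3 + s/18)
(134 + 11)*y(t(-3)) = (134 + 11)*(2/3 + (1/18)*(-3)**2) = 145*(2/3 + (1/18)*9) = 145*(2/3 + 1/2) = 145*(7/6) = 1015/6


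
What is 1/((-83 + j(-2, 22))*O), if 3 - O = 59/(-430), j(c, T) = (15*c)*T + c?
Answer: -86/201001 ≈ -0.00042786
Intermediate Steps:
j(c, T) = c + 15*T*c (j(c, T) = 15*T*c + c = c + 15*T*c)
O = 1349/430 (O = 3 - 59/(-430) = 3 - 59*(-1)/430 = 3 - 1*(-59/430) = 3 + 59/430 = 1349/430 ≈ 3.1372)
1/((-83 + j(-2, 22))*O) = 1/((-83 - 2*(1 + 15*22))*(1349/430)) = 1/((-83 - 2*(1 + 330))*(1349/430)) = 1/((-83 - 2*331)*(1349/430)) = 1/((-83 - 662)*(1349/430)) = 1/(-745*1349/430) = 1/(-201001/86) = -86/201001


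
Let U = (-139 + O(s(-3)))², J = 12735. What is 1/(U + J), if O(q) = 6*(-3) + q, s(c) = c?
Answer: 1/38335 ≈ 2.6086e-5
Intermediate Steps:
O(q) = -18 + q
U = 25600 (U = (-139 + (-18 - 3))² = (-139 - 21)² = (-160)² = 25600)
1/(U + J) = 1/(25600 + 12735) = 1/38335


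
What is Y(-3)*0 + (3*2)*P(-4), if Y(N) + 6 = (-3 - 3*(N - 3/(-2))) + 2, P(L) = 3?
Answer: 18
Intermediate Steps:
Y(N) = -23/2 - 3*N (Y(N) = -6 + ((-3 - 3*(N - 3/(-2))) + 2) = -6 + ((-3 - 3*(N - 3*(-½))) + 2) = -6 + ((-3 - 3*(N + 3/2)) + 2) = -6 + ((-3 - 3*(3/2 + N)) + 2) = -6 + ((-3 + (-9/2 - 3*N)) + 2) = -6 + ((-15/2 - 3*N) + 2) = -6 + (-11/2 - 3*N) = -23/2 - 3*N)
Y(-3)*0 + (3*2)*P(-4) = (-23/2 - 3*(-3))*0 + (3*2)*3 = (-23/2 + 9)*0 + 6*3 = -5/2*0 + 18 = 0 + 18 = 18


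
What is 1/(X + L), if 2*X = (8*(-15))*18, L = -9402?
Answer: -1/10482 ≈ -9.5402e-5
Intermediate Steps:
X = -1080 (X = ((8*(-15))*18)/2 = (-120*18)/2 = (½)*(-2160) = -1080)
1/(X + L) = 1/(-1080 - 9402) = 1/(-10482) = -1/10482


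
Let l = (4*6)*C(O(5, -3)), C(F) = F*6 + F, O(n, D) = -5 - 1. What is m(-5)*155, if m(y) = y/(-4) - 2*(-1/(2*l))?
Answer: 195145/1008 ≈ 193.60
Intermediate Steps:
O(n, D) = -6
C(F) = 7*F (C(F) = 6*F + F = 7*F)
l = -1008 (l = (4*6)*(7*(-6)) = 24*(-42) = -1008)
m(y) = -1/1008 - y/4 (m(y) = y/(-4) - 2/((-2*(-1008))) = y*(-¼) - 2/2016 = -y/4 - 2*1/2016 = -y/4 - 1/1008 = -1/1008 - y/4)
m(-5)*155 = (-1/1008 - ¼*(-5))*155 = (-1/1008 + 5/4)*155 = (1259/1008)*155 = 195145/1008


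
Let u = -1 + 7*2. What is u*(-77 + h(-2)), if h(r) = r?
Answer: -1027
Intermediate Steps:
u = 13 (u = -1 + 14 = 13)
u*(-77 + h(-2)) = 13*(-77 - 2) = 13*(-79) = -1027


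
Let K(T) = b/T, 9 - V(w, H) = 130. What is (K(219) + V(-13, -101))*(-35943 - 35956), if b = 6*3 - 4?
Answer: 1904245015/219 ≈ 8.6952e+6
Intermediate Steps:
V(w, H) = -121 (V(w, H) = 9 - 1*130 = 9 - 130 = -121)
b = 14 (b = 18 - 4 = 14)
K(T) = 14/T
(K(219) + V(-13, -101))*(-35943 - 35956) = (14/219 - 121)*(-35943 - 35956) = (14*(1/219) - 121)*(-71899) = (14/219 - 121)*(-71899) = -26485/219*(-71899) = 1904245015/219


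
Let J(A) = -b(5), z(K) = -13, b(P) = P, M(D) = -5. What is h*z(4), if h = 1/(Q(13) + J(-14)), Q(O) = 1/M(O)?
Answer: 5/2 ≈ 2.5000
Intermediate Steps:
Q(O) = -1/5 (Q(O) = 1/(-5) = -1/5)
J(A) = -5 (J(A) = -1*5 = -5)
h = -5/26 (h = 1/(-1/5 - 5) = 1/(-26/5) = -5/26 ≈ -0.19231)
h*z(4) = -5/26*(-13) = 5/2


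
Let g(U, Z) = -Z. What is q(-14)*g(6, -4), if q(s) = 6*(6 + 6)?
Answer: 288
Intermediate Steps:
q(s) = 72 (q(s) = 6*12 = 72)
q(-14)*g(6, -4) = 72*(-1*(-4)) = 72*4 = 288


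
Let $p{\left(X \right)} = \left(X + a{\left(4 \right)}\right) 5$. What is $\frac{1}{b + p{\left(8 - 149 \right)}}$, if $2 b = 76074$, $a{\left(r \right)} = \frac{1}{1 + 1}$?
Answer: $\frac{2}{74669} \approx 2.6785 \cdot 10^{-5}$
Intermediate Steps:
$a{\left(r \right)} = \frac{1}{2}$
$p{\left(X \right)} = \frac{5}{2} + 5 X$ ($p{\left(X \right)} = \left(X + \frac{1}{2}\right) 5 = \left(\frac{1}{2} + X\right) 5 = \frac{5}{2} + 5 X$)
$b = 38037$ ($b = \frac{1}{2} \cdot 76074 = 38037$)
$\frac{1}{b + p{\left(8 - 149 \right)}} = \frac{1}{38037 + \left(\frac{5}{2} + 5 \left(8 - 149\right)\right)} = \frac{1}{38037 + \left(\frac{5}{2} + 5 \left(-141\right)\right)} = \frac{1}{38037 + \left(\frac{5}{2} - 705\right)} = \frac{1}{38037 - \frac{1405}{2}} = \frac{1}{\frac{74669}{2}} = \frac{2}{74669}$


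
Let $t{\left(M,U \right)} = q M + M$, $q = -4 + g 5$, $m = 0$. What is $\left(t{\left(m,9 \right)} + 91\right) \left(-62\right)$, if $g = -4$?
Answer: $-5642$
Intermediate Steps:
$q = -24$ ($q = -4 - 20 = -24$)
$t{\left(M,U \right)} = - 23 M$ ($t{\left(M,U \right)} = - 24 M + M = - 23 M$)
$\left(t{\left(m,9 \right)} + 91\right) \left(-62\right) = \left(\left(-23\right) 0 + 91\right) \left(-62\right) = \left(0 + 91\right) \left(-62\right) = 91 \left(-62\right) = -5642$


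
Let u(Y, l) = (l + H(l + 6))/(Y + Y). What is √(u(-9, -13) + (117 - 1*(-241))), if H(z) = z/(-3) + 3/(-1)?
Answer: √116238/18 ≈ 18.941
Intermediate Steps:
H(z) = -3 - z/3 (H(z) = z*(-⅓) + 3*(-1) = -z/3 - 3 = -3 - z/3)
u(Y, l) = (-5 + 2*l/3)/(2*Y) (u(Y, l) = (l + (-3 - (l + 6)/3))/(Y + Y) = (l + (-3 - (6 + l)/3))/((2*Y)) = (l + (-3 + (-2 - l/3)))*(1/(2*Y)) = (l + (-5 - l/3))*(1/(2*Y)) = (-5 + 2*l/3)*(1/(2*Y)) = (-5 + 2*l/3)/(2*Y))
√(u(-9, -13) + (117 - 1*(-241))) = √((⅙)*(-15 + 2*(-13))/(-9) + (117 - 1*(-241))) = √((⅙)*(-⅑)*(-15 - 26) + (117 + 241)) = √((⅙)*(-⅑)*(-41) + 358) = √(41/54 + 358) = √(19373/54) = √116238/18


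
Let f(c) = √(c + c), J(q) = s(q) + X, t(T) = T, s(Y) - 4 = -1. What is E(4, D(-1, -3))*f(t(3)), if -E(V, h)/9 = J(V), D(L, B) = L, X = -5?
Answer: 18*√6 ≈ 44.091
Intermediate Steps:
s(Y) = 3 (s(Y) = 4 - 1 = 3)
J(q) = -2 (J(q) = 3 - 5 = -2)
E(V, h) = 18 (E(V, h) = -9*(-2) = 18)
f(c) = √2*√c (f(c) = √(2*c) = √2*√c)
E(4, D(-1, -3))*f(t(3)) = 18*(√2*√3) = 18*√6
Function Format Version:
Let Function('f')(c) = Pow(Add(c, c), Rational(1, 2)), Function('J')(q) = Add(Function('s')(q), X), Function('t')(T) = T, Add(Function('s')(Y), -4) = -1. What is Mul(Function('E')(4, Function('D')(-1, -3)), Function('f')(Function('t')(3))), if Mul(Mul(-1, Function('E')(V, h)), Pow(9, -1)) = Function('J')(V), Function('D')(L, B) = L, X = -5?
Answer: Mul(18, Pow(6, Rational(1, 2))) ≈ 44.091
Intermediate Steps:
Function('s')(Y) = 3 (Function('s')(Y) = Add(4, -1) = 3)
Function('J')(q) = -2 (Function('J')(q) = Add(3, -5) = -2)
Function('E')(V, h) = 18 (Function('E')(V, h) = Mul(-9, -2) = 18)
Function('f')(c) = Mul(Pow(2, Rational(1, 2)), Pow(c, Rational(1, 2))) (Function('f')(c) = Pow(Mul(2, c), Rational(1, 2)) = Mul(Pow(2, Rational(1, 2)), Pow(c, Rational(1, 2))))
Mul(Function('E')(4, Function('D')(-1, -3)), Function('f')(Function('t')(3))) = Mul(18, Mul(Pow(2, Rational(1, 2)), Pow(3, Rational(1, 2)))) = Mul(18, Pow(6, Rational(1, 2)))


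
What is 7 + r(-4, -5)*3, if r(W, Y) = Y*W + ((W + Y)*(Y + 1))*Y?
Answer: -473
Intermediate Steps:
r(W, Y) = W*Y + Y*(1 + Y)*(W + Y) (r(W, Y) = W*Y + ((W + Y)*(1 + Y))*Y = W*Y + ((1 + Y)*(W + Y))*Y = W*Y + Y*(1 + Y)*(W + Y))
7 + r(-4, -5)*3 = 7 - 5*(-5 + (-5)² + 2*(-4) - 4*(-5))*3 = 7 - 5*(-5 + 25 - 8 + 20)*3 = 7 - 5*32*3 = 7 - 160*3 = 7 - 480 = -473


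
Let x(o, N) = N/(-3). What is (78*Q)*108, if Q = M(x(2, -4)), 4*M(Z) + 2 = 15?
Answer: 27378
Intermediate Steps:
x(o, N) = -N/3 (x(o, N) = N*(-⅓) = -N/3)
M(Z) = 13/4 (M(Z) = -½ + (¼)*15 = -½ + 15/4 = 13/4)
Q = 13/4 ≈ 3.2500
(78*Q)*108 = (78*(13/4))*108 = (507/2)*108 = 27378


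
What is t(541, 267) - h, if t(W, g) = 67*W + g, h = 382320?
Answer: -345806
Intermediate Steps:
t(W, g) = g + 67*W
t(541, 267) - h = (267 + 67*541) - 1*382320 = (267 + 36247) - 382320 = 36514 - 382320 = -345806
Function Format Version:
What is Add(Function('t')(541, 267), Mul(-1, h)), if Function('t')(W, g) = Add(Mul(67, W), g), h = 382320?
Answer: -345806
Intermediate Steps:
Function('t')(W, g) = Add(g, Mul(67, W))
Add(Function('t')(541, 267), Mul(-1, h)) = Add(Add(267, Mul(67, 541)), Mul(-1, 382320)) = Add(Add(267, 36247), -382320) = Add(36514, -382320) = -345806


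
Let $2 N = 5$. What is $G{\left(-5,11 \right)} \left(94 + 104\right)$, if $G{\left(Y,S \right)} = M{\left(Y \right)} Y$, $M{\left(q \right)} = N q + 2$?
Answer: $10395$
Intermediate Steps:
$N = \frac{5}{2}$ ($N = \frac{1}{2} \cdot 5 = \frac{5}{2} \approx 2.5$)
$M{\left(q \right)} = 2 + \frac{5 q}{2}$ ($M{\left(q \right)} = \frac{5 q}{2} + 2 = 2 + \frac{5 q}{2}$)
$G{\left(Y,S \right)} = Y \left(2 + \frac{5 Y}{2}\right)$ ($G{\left(Y,S \right)} = \left(2 + \frac{5 Y}{2}\right) Y = Y \left(2 + \frac{5 Y}{2}\right)$)
$G{\left(-5,11 \right)} \left(94 + 104\right) = \frac{1}{2} \left(-5\right) \left(4 + 5 \left(-5\right)\right) \left(94 + 104\right) = \frac{1}{2} \left(-5\right) \left(4 - 25\right) 198 = \frac{1}{2} \left(-5\right) \left(-21\right) 198 = \frac{105}{2} \cdot 198 = 10395$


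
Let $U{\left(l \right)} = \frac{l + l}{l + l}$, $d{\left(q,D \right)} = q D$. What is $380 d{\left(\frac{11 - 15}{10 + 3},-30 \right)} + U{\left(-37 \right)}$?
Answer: $\frac{45613}{13} \approx 3508.7$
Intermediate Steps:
$d{\left(q,D \right)} = D q$
$U{\left(l \right)} = 1$ ($U{\left(l \right)} = \frac{2 l}{2 l} = 2 l \frac{1}{2 l} = 1$)
$380 d{\left(\frac{11 - 15}{10 + 3},-30 \right)} + U{\left(-37 \right)} = 380 \left(- 30 \frac{11 - 15}{10 + 3}\right) + 1 = 380 \left(- 30 \left(- \frac{4}{13}\right)\right) + 1 = 380 \left(- 30 \left(\left(-4\right) \frac{1}{13}\right)\right) + 1 = 380 \left(\left(-30\right) \left(- \frac{4}{13}\right)\right) + 1 = 380 \cdot \frac{120}{13} + 1 = \frac{45600}{13} + 1 = \frac{45613}{13}$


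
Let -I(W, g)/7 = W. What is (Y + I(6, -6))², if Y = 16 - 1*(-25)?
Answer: 1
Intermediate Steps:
I(W, g) = -7*W
Y = 41 (Y = 16 + 25 = 41)
(Y + I(6, -6))² = (41 - 7*6)² = (41 - 42)² = (-1)² = 1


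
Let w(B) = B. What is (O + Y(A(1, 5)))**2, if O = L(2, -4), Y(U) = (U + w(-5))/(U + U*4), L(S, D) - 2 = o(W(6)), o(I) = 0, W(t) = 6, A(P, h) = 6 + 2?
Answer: 6889/1600 ≈ 4.3056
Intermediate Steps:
A(P, h) = 8
L(S, D) = 2 (L(S, D) = 2 + 0 = 2)
Y(U) = (-5 + U)/(5*U) (Y(U) = (U - 5)/(U + U*4) = (-5 + U)/(U + 4*U) = (-5 + U)/((5*U)) = (-5 + U)*(1/(5*U)) = (-5 + U)/(5*U))
O = 2
(O + Y(A(1, 5)))**2 = (2 + (1/5)*(-5 + 8)/8)**2 = (2 + (1/5)*(1/8)*3)**2 = (2 + 3/40)**2 = (83/40)**2 = 6889/1600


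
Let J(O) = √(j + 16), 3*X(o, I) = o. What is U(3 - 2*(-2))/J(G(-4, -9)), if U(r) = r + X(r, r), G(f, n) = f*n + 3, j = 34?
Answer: 14*√2/15 ≈ 1.3199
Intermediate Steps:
X(o, I) = o/3
G(f, n) = 3 + f*n
U(r) = 4*r/3 (U(r) = r + r/3 = 4*r/3)
J(O) = 5*√2 (J(O) = √(34 + 16) = √50 = 5*√2)
U(3 - 2*(-2))/J(G(-4, -9)) = (4*(3 - 2*(-2))/3)/((5*√2)) = (4*(3 + 4)/3)*(√2/10) = ((4/3)*7)*(√2/10) = 28*(√2/10)/3 = 14*√2/15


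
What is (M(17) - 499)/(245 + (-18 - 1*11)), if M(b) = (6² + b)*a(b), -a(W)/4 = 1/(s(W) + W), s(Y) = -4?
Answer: -2233/936 ≈ -2.3857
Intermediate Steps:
a(W) = -4/(-4 + W)
M(b) = -4*(36 + b)/(-4 + b) (M(b) = (6² + b)*(-4/(-4 + b)) = (36 + b)*(-4/(-4 + b)) = -4*(36 + b)/(-4 + b))
(M(17) - 499)/(245 + (-18 - 1*11)) = (4*(-36 - 1*17)/(-4 + 17) - 499)/(245 + (-18 - 1*11)) = (4*(-36 - 17)/13 - 499)/(245 + (-18 - 11)) = (4*(1/13)*(-53) - 499)/(245 - 29) = (-212/13 - 499)/216 = -6699/13*1/216 = -2233/936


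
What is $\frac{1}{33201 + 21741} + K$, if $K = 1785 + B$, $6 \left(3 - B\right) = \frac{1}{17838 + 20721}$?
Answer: $\frac{1893946683433}{1059254289} \approx 1788.0$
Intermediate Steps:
$B = \frac{694061}{231354}$ ($B = 3 - \frac{1}{6 \left(17838 + 20721\right)} = 3 - \frac{1}{6 \cdot 38559} = 3 - \frac{1}{231354} = \frac{694061}{231354} \approx 3.0$)
$K = \frac{413660951}{231354}$ ($K = 1785 + \frac{694061}{231354} = \frac{413660951}{231354} \approx 1788.0$)
$\frac{1}{33201 + 21741} + K = \frac{1}{33201 + 21741} + \frac{413660951}{231354} = \frac{1}{54942} + \frac{413660951}{231354} = \frac{1893946683433}{1059254289}$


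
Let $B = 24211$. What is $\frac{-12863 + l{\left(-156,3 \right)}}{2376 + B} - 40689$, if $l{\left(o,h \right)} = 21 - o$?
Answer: $- \frac{1081811129}{26587} \approx -40690.0$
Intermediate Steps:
$\frac{-12863 + l{\left(-156,3 \right)}}{2376 + B} - 40689 = \frac{-12863 + \left(21 - -156\right)}{2376 + 24211} - 40689 = \frac{-12863 + \left(21 + 156\right)}{26587} - 40689 = \left(-12863 + 177\right) \frac{1}{26587} - 40689 = \left(-12686\right) \frac{1}{26587} - 40689 = - \frac{12686}{26587} - 40689 = - \frac{1081811129}{26587}$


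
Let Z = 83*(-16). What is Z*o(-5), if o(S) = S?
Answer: 6640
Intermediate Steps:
Z = -1328
Z*o(-5) = -1328*(-5) = 6640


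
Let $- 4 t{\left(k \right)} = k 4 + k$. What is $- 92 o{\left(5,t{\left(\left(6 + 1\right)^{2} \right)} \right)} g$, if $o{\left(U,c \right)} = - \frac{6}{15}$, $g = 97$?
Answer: $\frac{17848}{5} \approx 3569.6$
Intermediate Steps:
$t{\left(k \right)} = - \frac{5 k}{4}$ ($t{\left(k \right)} = - \frac{k 4 + k}{4} = - \frac{4 k + k}{4} = - \frac{5 k}{4}$)
$o{\left(U,c \right)} = - \frac{2}{5}$ ($o{\left(U,c \right)} = \left(-6\right) \frac{1}{15} = - \frac{2}{5}$)
$- 92 o{\left(5,t{\left(\left(6 + 1\right)^{2} \right)} \right)} g = \left(-92\right) \left(- \frac{2}{5}\right) 97 = \frac{184}{5} \cdot 97 = \frac{17848}{5}$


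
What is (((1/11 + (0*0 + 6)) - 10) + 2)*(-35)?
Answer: 735/11 ≈ 66.818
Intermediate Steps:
(((1/11 + (0*0 + 6)) - 10) + 2)*(-35) = (((1/11 + (0 + 6)) - 10) + 2)*(-35) = (((1/11 + 6) - 10) + 2)*(-35) = ((67/11 - 10) + 2)*(-35) = (-43/11 + 2)*(-35) = -21/11*(-35) = 735/11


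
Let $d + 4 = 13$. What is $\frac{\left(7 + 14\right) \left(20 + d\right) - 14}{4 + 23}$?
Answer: $\frac{595}{27} \approx 22.037$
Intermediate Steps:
$d = 9$ ($d = -4 + 13 = 9$)
$\frac{\left(7 + 14\right) \left(20 + d\right) - 14}{4 + 23} = \frac{\left(7 + 14\right) \left(20 + 9\right) - 14}{4 + 23} = \frac{21 \cdot 29 - 14}{27} = \frac{609 - 14}{27} = \frac{1}{27} \cdot 595 = \frac{595}{27}$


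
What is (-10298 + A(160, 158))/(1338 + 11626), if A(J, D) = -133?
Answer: -10431/12964 ≈ -0.80461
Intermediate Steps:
(-10298 + A(160, 158))/(1338 + 11626) = (-10298 - 133)/(1338 + 11626) = -10431/12964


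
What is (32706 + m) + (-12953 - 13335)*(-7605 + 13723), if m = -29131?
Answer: -160826409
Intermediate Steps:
(32706 + m) + (-12953 - 13335)*(-7605 + 13723) = (32706 - 29131) + (-12953 - 13335)*(-7605 + 13723) = 3575 - 26288*6118 = 3575 - 160829984 = -160826409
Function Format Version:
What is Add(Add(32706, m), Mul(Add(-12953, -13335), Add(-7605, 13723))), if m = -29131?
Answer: -160826409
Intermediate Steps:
Add(Add(32706, m), Mul(Add(-12953, -13335), Add(-7605, 13723))) = Add(Add(32706, -29131), Mul(Add(-12953, -13335), Add(-7605, 13723))) = Add(3575, Mul(-26288, 6118)) = Add(3575, -160829984) = -160826409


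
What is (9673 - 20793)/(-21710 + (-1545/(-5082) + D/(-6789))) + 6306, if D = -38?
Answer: 1574570409720738/249673727153 ≈ 6306.5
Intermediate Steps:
(9673 - 20793)/(-21710 + (-1545/(-5082) + D/(-6789))) + 6306 = (9673 - 20793)/(-21710 + (-1545/(-5082) - 38/(-6789))) + 6306 = -11120/(-21710 + (-1545*(-1/5082) - 38*(-1/6789))) + 6306 = -11120/(-21710 + (515/1694 + 38/6789)) + 6306 = -11120/(-21710 + 3560707/11500566) + 6306 = -11120/(-249673727153/11500566) + 6306 = -11120*(-11500566/249673727153) + 6306 = 127886293920/249673727153 + 6306 = 1574570409720738/249673727153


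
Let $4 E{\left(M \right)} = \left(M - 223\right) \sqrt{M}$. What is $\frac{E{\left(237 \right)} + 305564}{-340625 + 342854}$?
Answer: $\frac{305564}{2229} + \frac{7 \sqrt{237}}{4458} \approx 137.11$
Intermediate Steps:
$E{\left(M \right)} = \frac{\sqrt{M} \left(-223 + M\right)}{4}$ ($E{\left(M \right)} = \frac{\left(M - 223\right) \sqrt{M}}{4} = \frac{\left(-223 + M\right) \sqrt{M}}{4} = \frac{\sqrt{M} \left(-223 + M\right)}{4}$)
$\frac{E{\left(237 \right)} + 305564}{-340625 + 342854} = \frac{\frac{\sqrt{237} \left(-223 + 237\right)}{4} + 305564}{-340625 + 342854} = \frac{\frac{1}{4} \sqrt{237} \cdot 14 + 305564}{2229} = \left(\frac{7 \sqrt{237}}{2} + 305564\right) \frac{1}{2229} = \left(305564 + \frac{7 \sqrt{237}}{2}\right) \frac{1}{2229} = \frac{305564}{2229} + \frac{7 \sqrt{237}}{4458}$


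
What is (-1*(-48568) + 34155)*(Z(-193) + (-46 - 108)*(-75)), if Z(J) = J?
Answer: 939485111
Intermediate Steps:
(-1*(-48568) + 34155)*(Z(-193) + (-46 - 108)*(-75)) = (-1*(-48568) + 34155)*(-193 + (-46 - 108)*(-75)) = (48568 + 34155)*(-193 - 154*(-75)) = 82723*(-193 + 11550) = 82723*11357 = 939485111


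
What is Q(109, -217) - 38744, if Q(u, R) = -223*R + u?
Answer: 9756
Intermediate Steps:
Q(u, R) = u - 223*R
Q(109, -217) - 38744 = (109 - 223*(-217)) - 38744 = (109 + 48391) - 38744 = 48500 - 38744 = 9756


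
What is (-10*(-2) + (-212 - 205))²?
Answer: 157609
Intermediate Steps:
(-10*(-2) + (-212 - 205))² = (20 - 417)² = (-397)² = 157609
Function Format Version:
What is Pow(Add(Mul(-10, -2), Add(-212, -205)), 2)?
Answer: 157609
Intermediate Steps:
Pow(Add(Mul(-10, -2), Add(-212, -205)), 2) = Pow(Add(20, -417), 2) = Pow(-397, 2) = 157609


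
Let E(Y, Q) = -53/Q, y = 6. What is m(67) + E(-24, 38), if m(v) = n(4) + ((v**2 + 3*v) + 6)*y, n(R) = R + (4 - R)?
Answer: 1070787/38 ≈ 28179.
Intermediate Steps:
n(R) = 4
m(v) = 40 + 6*v**2 + 18*v (m(v) = 4 + ((v**2 + 3*v) + 6)*6 = 4 + (6 + v**2 + 3*v)*6 = 4 + (36 + 6*v**2 + 18*v) = 40 + 6*v**2 + 18*v)
m(67) + E(-24, 38) = (40 + 6*67**2 + 18*67) - 53/38 = (40 + 6*4489 + 1206) - 53*1/38 = (40 + 26934 + 1206) - 53/38 = 28180 - 53/38 = 1070787/38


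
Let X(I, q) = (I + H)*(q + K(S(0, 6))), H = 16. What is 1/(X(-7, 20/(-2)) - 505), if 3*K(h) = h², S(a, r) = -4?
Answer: -1/547 ≈ -0.0018282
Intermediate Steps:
K(h) = h²/3
X(I, q) = (16 + I)*(16/3 + q) (X(I, q) = (I + 16)*(q + (⅓)*(-4)²) = (16 + I)*(q + (⅓)*16) = (16 + I)*(q + 16/3) = (16 + I)*(16/3 + q))
1/(X(-7, 20/(-2)) - 505) = 1/((256/3 + 16*(20/(-2)) + (16/3)*(-7) - 140/(-2)) - 505) = 1/((256/3 + 16*(20*(-½)) - 112/3 - 140*(-1)/2) - 505) = 1/((256/3 + 16*(-10) - 112/3 - 7*(-10)) - 505) = 1/((256/3 - 160 - 112/3 + 70) - 505) = 1/(-42 - 505) = 1/(-547) = -1/547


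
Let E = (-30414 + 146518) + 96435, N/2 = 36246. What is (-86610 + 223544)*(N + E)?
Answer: 39030434954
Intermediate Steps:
N = 72492 (N = 2*36246 = 72492)
E = 212539 (E = 116104 + 96435 = 212539)
(-86610 + 223544)*(N + E) = (-86610 + 223544)*(72492 + 212539) = 136934*285031 = 39030434954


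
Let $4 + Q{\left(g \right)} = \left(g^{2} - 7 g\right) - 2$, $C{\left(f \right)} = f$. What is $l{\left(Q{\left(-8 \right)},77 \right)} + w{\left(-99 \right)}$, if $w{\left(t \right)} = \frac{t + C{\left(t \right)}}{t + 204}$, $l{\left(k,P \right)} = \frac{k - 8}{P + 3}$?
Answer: $- \frac{157}{280} \approx -0.56071$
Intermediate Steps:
$Q{\left(g \right)} = -6 + g^{2} - 7 g$ ($Q{\left(g \right)} = -4 - \left(2 - g^{2} + 7 g\right) = -6 + g^{2} - 7 g$)
$l{\left(k,P \right)} = \frac{-8 + k}{3 + P}$
$w{\left(t \right)} = \frac{2 t}{204 + t}$ ($w{\left(t \right)} = \frac{t + t}{t + 204} = \frac{2 t}{204 + t}$)
$l{\left(Q{\left(-8 \right)},77 \right)} + w{\left(-99 \right)} = \frac{-8 - \left(-50 - 64\right)}{3 + 77} + 2 \left(-99\right) \frac{1}{204 - 99} = \frac{-8 + \left(-6 + 64 + 56\right)}{80} + 2 \left(-99\right) \frac{1}{105} = \frac{-8 + 114}{80} + 2 \left(-99\right) \frac{1}{105} = \frac{1}{80} \cdot 106 - \frac{66}{35} = \frac{53}{40} - \frac{66}{35} = - \frac{157}{280}$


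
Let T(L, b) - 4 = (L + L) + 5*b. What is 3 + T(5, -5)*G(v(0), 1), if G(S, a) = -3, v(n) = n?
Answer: 36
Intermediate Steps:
T(L, b) = 4 + 2*L + 5*b (T(L, b) = 4 + ((L + L) + 5*b) = 4 + (2*L + 5*b) = 4 + 2*L + 5*b)
3 + T(5, -5)*G(v(0), 1) = 3 + (4 + 2*5 + 5*(-5))*(-3) = 3 + (4 + 10 - 25)*(-3) = 3 - 11*(-3) = 3 + 33 = 36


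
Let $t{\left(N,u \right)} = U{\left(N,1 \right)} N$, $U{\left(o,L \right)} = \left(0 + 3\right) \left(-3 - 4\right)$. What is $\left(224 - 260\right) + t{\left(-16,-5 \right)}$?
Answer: $300$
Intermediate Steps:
$U{\left(o,L \right)} = -21$ ($U{\left(o,L \right)} = 3 \left(-7\right) = -21$)
$t{\left(N,u \right)} = - 21 N$
$\left(224 - 260\right) + t{\left(-16,-5 \right)} = \left(224 - 260\right) - -336 = -36 + 336 = 300$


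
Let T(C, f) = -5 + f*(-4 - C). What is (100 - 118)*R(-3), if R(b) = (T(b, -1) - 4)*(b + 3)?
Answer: 0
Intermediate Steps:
R(b) = (-5 + b)*(3 + b) (R(b) = ((-5 - 4*(-1) - 1*b*(-1)) - 4)*(b + 3) = ((-5 + 4 + b) - 4)*(3 + b) = ((-1 + b) - 4)*(3 + b) = (-5 + b)*(3 + b))
(100 - 118)*R(-3) = (100 - 118)*(-15 + (-3)² - 2*(-3)) = -18*(-15 + 9 + 6) = -18*0 = 0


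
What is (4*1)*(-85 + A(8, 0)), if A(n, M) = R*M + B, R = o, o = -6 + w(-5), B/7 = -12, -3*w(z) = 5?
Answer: -676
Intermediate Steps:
w(z) = -5/3 (w(z) = -1/3*5 = -5/3)
B = -84 (B = 7*(-12) = -84)
o = -23/3 (o = -6 - 5/3 = -23/3 ≈ -7.6667)
R = -23/3 ≈ -7.6667
A(n, M) = -84 - 23*M/3 (A(n, M) = -23*M/3 - 84 = -84 - 23*M/3)
(4*1)*(-85 + A(8, 0)) = (4*1)*(-85 + (-84 - 23/3*0)) = 4*(-85 + (-84 + 0)) = 4*(-85 - 84) = 4*(-169) = -676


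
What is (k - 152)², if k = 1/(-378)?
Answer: 3301306849/142884 ≈ 23105.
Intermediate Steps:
k = -1/378 ≈ -0.0026455
(k - 152)² = (-1/378 - 152)² = (-57457/378)² = 3301306849/142884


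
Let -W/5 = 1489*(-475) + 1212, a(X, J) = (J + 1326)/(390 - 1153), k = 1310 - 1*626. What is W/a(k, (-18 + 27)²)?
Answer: -384804335/201 ≈ -1.9145e+6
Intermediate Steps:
k = 684 (k = 1310 - 626 = 684)
a(X, J) = -1326/763 - J/763 (a(X, J) = (1326 + J)/(-763) = (1326 + J)*(-1/763) = -1326/763 - J/763)
W = 3530315 (W = -5*(1489*(-475) + 1212) = -5*(-707275 + 1212) = -5*(-706063) = 3530315)
W/a(k, (-18 + 27)²) = 3530315/(-1326/763 - (-18 + 27)²/763) = 3530315/(-1326/763 - 1/763*9²) = 3530315/(-1326/763 - 1/763*81) = 3530315/(-1326/763 - 81/763) = 3530315/(-201/109) = 3530315*(-109/201) = -384804335/201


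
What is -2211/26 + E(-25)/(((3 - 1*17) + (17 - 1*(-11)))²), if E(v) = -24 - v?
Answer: -216665/2548 ≈ -85.033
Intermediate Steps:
-2211/26 + E(-25)/(((3 - 1*17) + (17 - 1*(-11)))²) = -2211/26 + (-24 - 1*(-25))/(((3 - 1*17) + (17 - 1*(-11)))²) = -2211*1/26 + (-24 + 25)/(((3 - 17) + (17 + 11))²) = -2211/26 + 1/(-14 + 28)² = -2211/26 + 1/14² = -2211/26 + 1/196 = -216665/2548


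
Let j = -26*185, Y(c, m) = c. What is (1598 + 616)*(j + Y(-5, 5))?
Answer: -10660410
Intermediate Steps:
j = -4810
(1598 + 616)*(j + Y(-5, 5)) = (1598 + 616)*(-4810 - 5) = 2214*(-4815) = -10660410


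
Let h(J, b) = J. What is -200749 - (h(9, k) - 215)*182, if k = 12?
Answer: -163257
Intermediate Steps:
-200749 - (h(9, k) - 215)*182 = -200749 - (9 - 215)*182 = -200749 - (-206)*182 = -200749 - 1*(-37492) = -200749 + 37492 = -163257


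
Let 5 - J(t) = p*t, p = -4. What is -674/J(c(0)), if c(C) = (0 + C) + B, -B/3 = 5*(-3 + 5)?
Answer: 674/115 ≈ 5.8609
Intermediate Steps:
B = -30 (B = -15*(-3 + 5) = -15*2 = -3*10 = -30)
c(C) = -30 + C (c(C) = (0 + C) - 30 = C - 30 = -30 + C)
J(t) = 5 + 4*t (J(t) = 5 - (-4)*t = 5 + 4*t)
-674/J(c(0)) = -674/(5 + 4*(-30 + 0)) = -674/(5 + 4*(-30)) = -674/(5 - 120) = -674/(-115) = -674*(-1/115) = 674/115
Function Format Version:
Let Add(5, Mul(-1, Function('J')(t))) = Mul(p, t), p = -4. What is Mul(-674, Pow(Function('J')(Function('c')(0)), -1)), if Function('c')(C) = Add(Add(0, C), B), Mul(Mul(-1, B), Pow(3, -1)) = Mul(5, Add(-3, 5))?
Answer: Rational(674, 115) ≈ 5.8609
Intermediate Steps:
B = -30 (B = Mul(-3, Mul(5, Add(-3, 5))) = Mul(-3, Mul(5, 2)) = Mul(-3, 10) = -30)
Function('c')(C) = Add(-30, C) (Function('c')(C) = Add(Add(0, C), -30) = Add(C, -30) = Add(-30, C))
Function('J')(t) = Add(5, Mul(4, t)) (Function('J')(t) = Add(5, Mul(-1, Mul(-4, t))) = Add(5, Mul(4, t)))
Mul(-674, Pow(Function('J')(Function('c')(0)), -1)) = Mul(-674, Pow(Add(5, Mul(4, Add(-30, 0))), -1)) = Mul(-674, Pow(Add(5, Mul(4, -30)), -1)) = Mul(-674, Pow(Add(5, -120), -1)) = Mul(-674, Pow(-115, -1)) = Mul(-674, Rational(-1, 115)) = Rational(674, 115)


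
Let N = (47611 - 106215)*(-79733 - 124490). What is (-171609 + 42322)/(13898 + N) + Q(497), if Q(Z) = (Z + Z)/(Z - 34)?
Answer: 11896428938579/5541322247170 ≈ 2.1469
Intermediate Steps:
N = 11968284692 (N = -58604*(-204223) = 11968284692)
Q(Z) = 2*Z/(-34 + Z) (Q(Z) = (2*Z)/(-34 + Z) = 2*Z/(-34 + Z))
(-171609 + 42322)/(13898 + N) + Q(497) = (-171609 + 42322)/(13898 + 11968284692) + 2*497/(-34 + 497) = -129287/11968298590 + 2*497/463 = -129287*1/11968298590 + 2*497*(1/463) = -129287/11968298590 + 994/463 = 11896428938579/5541322247170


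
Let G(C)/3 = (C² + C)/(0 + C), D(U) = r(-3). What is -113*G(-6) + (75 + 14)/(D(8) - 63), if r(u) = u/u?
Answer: 105001/62 ≈ 1693.6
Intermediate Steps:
r(u) = 1
D(U) = 1
G(C) = 3*(C + C²)/C (G(C) = 3*((C² + C)/(0 + C)) = 3*((C + C²)/C) = 3*(C + C²)/C)
-113*G(-6) + (75 + 14)/(D(8) - 63) = -113*(3 + 3*(-6)) + (75 + 14)/(1 - 63) = -113*(3 - 18) + 89/(-62) = -113*(-15) + 89*(-1/62) = 1695 - 89/62 = 105001/62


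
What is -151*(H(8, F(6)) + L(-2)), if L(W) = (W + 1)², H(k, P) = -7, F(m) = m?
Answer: 906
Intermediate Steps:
L(W) = (1 + W)²
-151*(H(8, F(6)) + L(-2)) = -151*(-7 + (1 - 2)²) = -151*(-7 + (-1)²) = -151*(-7 + 1) = -151*(-6) = 906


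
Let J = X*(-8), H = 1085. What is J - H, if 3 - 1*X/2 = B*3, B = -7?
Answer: -1469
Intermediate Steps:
X = 48 (X = 6 - (-14)*3 = 6 - 2*(-21) = 6 + 42 = 48)
J = -384 (J = 48*(-8) = -384)
J - H = -384 - 1*1085 = -384 - 1085 = -1469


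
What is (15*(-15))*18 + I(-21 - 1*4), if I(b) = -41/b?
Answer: -101209/25 ≈ -4048.4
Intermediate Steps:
(15*(-15))*18 + I(-21 - 1*4) = (15*(-15))*18 - 41/(-21 - 1*4) = -225*18 - 41/(-21 - 4) = -4050 - 41/(-25) = -4050 - 41*(-1/25) = -4050 + 41/25 = -101209/25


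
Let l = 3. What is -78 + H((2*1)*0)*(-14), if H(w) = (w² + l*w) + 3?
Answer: -120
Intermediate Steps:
H(w) = 3 + w² + 3*w (H(w) = (w² + 3*w) + 3 = 3 + w² + 3*w)
-78 + H((2*1)*0)*(-14) = -78 + (3 + ((2*1)*0)² + 3*((2*1)*0))*(-14) = -78 + (3 + (2*0)² + 3*(2*0))*(-14) = -78 + (3 + 0² + 3*0)*(-14) = -78 + (3 + 0 + 0)*(-14) = -78 + 3*(-14) = -78 - 42 = -120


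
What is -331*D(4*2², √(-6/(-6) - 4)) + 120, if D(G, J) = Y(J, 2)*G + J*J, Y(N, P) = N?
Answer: 1113 - 5296*I*√3 ≈ 1113.0 - 9172.9*I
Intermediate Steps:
D(G, J) = J² + G*J (D(G, J) = J*G + J*J = G*J + J² = J² + G*J)
-331*D(4*2², √(-6/(-6) - 4)) + 120 = -331*√(-6/(-6) - 4)*(4*2² + √(-6/(-6) - 4)) + 120 = -331*√(-6*(-⅙) - 4)*(4*4 + √(-6*(-⅙) - 4)) + 120 = -331*√(1 - 4)*(16 + √(1 - 4)) + 120 = -331*√(-3)*(16 + √(-3)) + 120 = -331*I*√3*(16 + I*√3) + 120 = 120 - 331*I*√3*(16 + I*√3)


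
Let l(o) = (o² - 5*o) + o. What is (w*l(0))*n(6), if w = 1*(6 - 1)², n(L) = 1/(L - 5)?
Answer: 0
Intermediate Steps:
n(L) = 1/(-5 + L)
l(o) = o² - 4*o
w = 25 (w = 1*5² = 1*25 = 25)
(w*l(0))*n(6) = (25*(0*(-4 + 0)))/(-5 + 6) = (25*(0*(-4)))/1 = (25*0)*1 = 0*1 = 0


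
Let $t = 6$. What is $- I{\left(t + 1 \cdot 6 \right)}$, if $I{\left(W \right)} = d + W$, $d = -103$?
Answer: $91$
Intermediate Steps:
$I{\left(W \right)} = -103 + W$
$- I{\left(t + 1 \cdot 6 \right)} = - (-103 + \left(6 + 1 \cdot 6\right)) = - (-103 + \left(6 + 6\right)) = - (-103 + 12) = \left(-1\right) \left(-91\right) = 91$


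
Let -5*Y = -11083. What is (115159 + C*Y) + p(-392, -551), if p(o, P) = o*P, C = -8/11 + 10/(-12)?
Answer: 108138281/330 ≈ 3.2769e+5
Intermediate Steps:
Y = 11083/5 (Y = -⅕*(-11083) = 11083/5 ≈ 2216.6)
C = -103/66 (C = -8*1/11 + 10*(-1/12) = -8/11 - ⅚ = -103/66 ≈ -1.5606)
p(o, P) = P*o
(115159 + C*Y) + p(-392, -551) = (115159 - 103/66*11083/5) - 551*(-392) = (115159 - 1141549/330) + 215992 = 36860921/330 + 215992 = 108138281/330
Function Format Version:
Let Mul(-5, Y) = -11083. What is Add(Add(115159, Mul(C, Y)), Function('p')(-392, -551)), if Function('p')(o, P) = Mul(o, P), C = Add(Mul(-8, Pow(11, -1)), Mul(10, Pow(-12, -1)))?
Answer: Rational(108138281, 330) ≈ 3.2769e+5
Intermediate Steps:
Y = Rational(11083, 5) (Y = Mul(Rational(-1, 5), -11083) = Rational(11083, 5) ≈ 2216.6)
C = Rational(-103, 66) (C = Add(Mul(-8, Rational(1, 11)), Mul(10, Rational(-1, 12))) = Add(Rational(-8, 11), Rational(-5, 6)) = Rational(-103, 66) ≈ -1.5606)
Function('p')(o, P) = Mul(P, o)
Add(Add(115159, Mul(C, Y)), Function('p')(-392, -551)) = Add(Add(115159, Mul(Rational(-103, 66), Rational(11083, 5))), Mul(-551, -392)) = Add(Add(115159, Rational(-1141549, 330)), 215992) = Add(Rational(36860921, 330), 215992) = Rational(108138281, 330)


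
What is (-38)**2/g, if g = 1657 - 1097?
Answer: 361/140 ≈ 2.5786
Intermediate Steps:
g = 560
(-38)**2/g = (-38)**2/560 = 1444*(1/560) = 361/140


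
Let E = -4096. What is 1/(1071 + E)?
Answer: -1/3025 ≈ -0.00033058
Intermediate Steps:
1/(1071 + E) = 1/(1071 - 4096) = 1/(-3025) = -1/3025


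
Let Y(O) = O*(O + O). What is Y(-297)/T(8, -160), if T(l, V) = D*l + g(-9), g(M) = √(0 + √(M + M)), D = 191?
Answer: 176418/(1528 + (-2)^(¼)*√3) ≈ 115.35 - 0.10984*I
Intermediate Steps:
g(M) = 2^(¼)*M^(¼) (g(M) = √(0 + √(2*M)) = √(0 + √2*√M) = √(√2*√M) = 2^(¼)*M^(¼))
T(l, V) = 191*l + (-2)^(¼)*√3 (T(l, V) = 191*l + 2^(¼)*(-9)^(¼) = 191*l + 2^(¼)*((-1)^(¼)*√3) = 191*l + (-2)^(¼)*√3)
Y(O) = 2*O² (Y(O) = O*(2*O) = 2*O²)
Y(-297)/T(8, -160) = (2*(-297)²)/(191*8 + (-2)^(¼)*√3) = (2*88209)/(1528 + (-2)^(¼)*√3) = 176418/(1528 + (-2)^(¼)*√3)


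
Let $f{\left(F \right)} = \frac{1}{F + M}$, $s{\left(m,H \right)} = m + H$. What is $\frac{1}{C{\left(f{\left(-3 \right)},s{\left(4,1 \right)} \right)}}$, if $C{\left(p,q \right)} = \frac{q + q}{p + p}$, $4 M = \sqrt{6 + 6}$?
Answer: $- \frac{4}{55} - \frac{2 \sqrt{3}}{165} \approx -0.093722$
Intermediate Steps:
$M = \frac{\sqrt{3}}{2}$ ($M = \frac{\sqrt{6 + 6}}{4} = \frac{\sqrt{12}}{4} = \frac{2 \sqrt{3}}{4} = \frac{\sqrt{3}}{2} \approx 0.86602$)
$s{\left(m,H \right)} = H + m$
$f{\left(F \right)} = \frac{1}{F + \frac{\sqrt{3}}{2}}$
$C{\left(p,q \right)} = \frac{q}{p}$ ($C{\left(p,q \right)} = \frac{2 q}{2 p} = 2 q \frac{1}{2 p} = \frac{q}{p}$)
$\frac{1}{C{\left(f{\left(-3 \right)},s{\left(4,1 \right)} \right)}} = \frac{1}{\left(1 + 4\right) \frac{1}{2 \frac{1}{\sqrt{3} + 2 \left(-3\right)}}} = \frac{1}{5 \frac{1}{2 \frac{1}{\sqrt{3} - 6}}} = \frac{1}{5 \frac{1}{2 \frac{1}{-6 + \sqrt{3}}}} = \frac{1}{5 \left(-3 + \frac{\sqrt{3}}{2}\right)} = \frac{1}{-15 + \frac{5 \sqrt{3}}{2}}$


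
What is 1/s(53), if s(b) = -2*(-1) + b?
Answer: 1/55 ≈ 0.018182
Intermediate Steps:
s(b) = 2 + b
1/s(53) = 1/(2 + 53) = 1/55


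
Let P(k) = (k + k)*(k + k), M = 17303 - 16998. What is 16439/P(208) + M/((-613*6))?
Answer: 3840281/318249984 ≈ 0.012067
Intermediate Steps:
M = 305
P(k) = 4*k² (P(k) = (2*k)*(2*k) = 4*k²)
16439/P(208) + M/((-613*6)) = 16439/((4*208²)) + 305/((-613*6)) = 16439/((4*43264)) + 305/(-3678) = 16439/173056 + 305*(-1/3678) = 16439*(1/173056) - 305/3678 = 16439/173056 - 305/3678 = 3840281/318249984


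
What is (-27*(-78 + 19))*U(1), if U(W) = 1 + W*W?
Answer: 3186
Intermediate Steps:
U(W) = 1 + W²
(-27*(-78 + 19))*U(1) = (-27*(-78 + 19))*(1 + 1²) = (-27*(-59))*(1 + 1) = 1593*2 = 3186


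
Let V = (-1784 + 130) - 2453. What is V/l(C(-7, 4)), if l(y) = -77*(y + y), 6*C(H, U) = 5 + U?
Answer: 1369/77 ≈ 17.779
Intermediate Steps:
C(H, U) = ⅚ + U/6 (C(H, U) = (5 + U)/6 = ⅚ + U/6)
V = -4107 (V = -1654 - 2453 = -4107)
l(y) = -154*y
V/l(C(-7, 4)) = -4107*(-1/(154*(⅚ + (⅙)*4))) = -4107*(-1/(154*(⅚ + ⅔))) = -4107/((-154*3/2)) = -4107/(-231) = -4107*(-1/231) = 1369/77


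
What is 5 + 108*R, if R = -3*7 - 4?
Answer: -2695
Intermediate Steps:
R = -25 (R = -21 - 4 = -25)
5 + 108*R = 5 + 108*(-25) = 5 - 2700 = -2695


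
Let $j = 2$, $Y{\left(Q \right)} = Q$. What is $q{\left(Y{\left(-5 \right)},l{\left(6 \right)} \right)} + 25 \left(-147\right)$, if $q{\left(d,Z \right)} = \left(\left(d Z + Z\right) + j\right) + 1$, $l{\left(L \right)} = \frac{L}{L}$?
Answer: $-3676$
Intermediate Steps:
$l{\left(L \right)} = 1$
$q{\left(d,Z \right)} = 3 + Z + Z d$ ($q{\left(d,Z \right)} = \left(\left(d Z + Z\right) + 2\right) + 1 = \left(\left(Z d + Z\right) + 2\right) + 1 = \left(\left(Z + Z d\right) + 2\right) + 1 = \left(2 + Z + Z d\right) + 1 = 3 + Z + Z d$)
$q{\left(Y{\left(-5 \right)},l{\left(6 \right)} \right)} + 25 \left(-147\right) = \left(3 + 1 + 1 \left(-5\right)\right) + 25 \left(-147\right) = \left(3 + 1 - 5\right) - 3675 = -1 - 3675 = -3676$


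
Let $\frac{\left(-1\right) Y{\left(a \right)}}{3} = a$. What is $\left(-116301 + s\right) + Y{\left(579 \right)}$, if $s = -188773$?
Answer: $-306811$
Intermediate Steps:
$Y{\left(a \right)} = - 3 a$
$\left(-116301 + s\right) + Y{\left(579 \right)} = \left(-116301 - 188773\right) - 1737 = -305074 - 1737 = -306811$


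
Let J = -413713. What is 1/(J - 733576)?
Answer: -1/1147289 ≈ -8.7162e-7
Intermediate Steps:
1/(J - 733576) = 1/(-413713 - 733576) = 1/(-1147289) = -1/1147289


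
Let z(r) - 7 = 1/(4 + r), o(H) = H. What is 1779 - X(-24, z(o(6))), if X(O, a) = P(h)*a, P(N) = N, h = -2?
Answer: 8966/5 ≈ 1793.2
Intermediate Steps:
z(r) = 7 + 1/(4 + r)
X(O, a) = -2*a
1779 - X(-24, z(o(6))) = 1779 - (-2)*(29 + 7*6)/(4 + 6) = 1779 - (-2)*(29 + 42)/10 = 1779 - (-2)*(⅒)*71 = 1779 - (-2)*71/10 = 1779 - 1*(-71/5) = 1779 + 71/5 = 8966/5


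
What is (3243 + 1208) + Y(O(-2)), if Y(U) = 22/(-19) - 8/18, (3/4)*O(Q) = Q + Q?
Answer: 760847/171 ≈ 4449.4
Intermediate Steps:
O(Q) = 8*Q/3 (O(Q) = 4*(Q + Q)/3 = 4*(2*Q)/3 = 8*Q/3)
Y(U) = -274/171 (Y(U) = 22*(-1/19) - 8*1/18 = -22/19 - 4/9 = -274/171)
(3243 + 1208) + Y(O(-2)) = (3243 + 1208) - 274/171 = 4451 - 274/171 = 760847/171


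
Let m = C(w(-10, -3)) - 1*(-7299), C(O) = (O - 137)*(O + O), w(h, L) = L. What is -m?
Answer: -8139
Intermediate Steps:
C(O) = 2*O*(-137 + O) (C(O) = (-137 + O)*(2*O) = 2*O*(-137 + O))
m = 8139 (m = 2*(-3)*(-137 - 3) - 1*(-7299) = 2*(-3)*(-140) + 7299 = 840 + 7299 = 8139)
-m = -1*8139 = -8139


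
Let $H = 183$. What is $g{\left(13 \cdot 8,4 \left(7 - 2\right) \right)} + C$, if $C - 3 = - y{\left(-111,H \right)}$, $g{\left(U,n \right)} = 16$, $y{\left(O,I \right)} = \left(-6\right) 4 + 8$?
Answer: $35$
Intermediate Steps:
$y{\left(O,I \right)} = -16$ ($y{\left(O,I \right)} = -24 + 8 = -16$)
$C = 19$ ($C = 3 - -16 = 3 + 16 = 19$)
$g{\left(13 \cdot 8,4 \left(7 - 2\right) \right)} + C = 16 + 19 = 35$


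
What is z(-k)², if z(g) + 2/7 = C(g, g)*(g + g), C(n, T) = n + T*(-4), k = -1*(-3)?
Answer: 144400/49 ≈ 2946.9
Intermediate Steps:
k = 3
C(n, T) = n - 4*T
z(g) = -2/7 - 6*g² (z(g) = -2/7 + (g - 4*g)*(g + g) = -2/7 + (-3*g)*(2*g) = -2/7 - 6*g²)
z(-k)² = (-2/7 - 6*(-1*3)²)² = (-2/7 - 6*(-3)²)² = (-2/7 - 6*9)² = (-2/7 - 54)² = (-380/7)² = 144400/49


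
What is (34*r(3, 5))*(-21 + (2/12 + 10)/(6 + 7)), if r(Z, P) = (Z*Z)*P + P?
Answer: -1340450/39 ≈ -34371.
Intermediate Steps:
r(Z, P) = P + P*Z² (r(Z, P) = Z²*P + P = P*Z² + P = P + P*Z²)
(34*r(3, 5))*(-21 + (2/12 + 10)/(6 + 7)) = (34*(5*(1 + 3²)))*(-21 + (2/12 + 10)/(6 + 7)) = (34*(5*(1 + 9)))*(-21 + (2*(1/12) + 10)/13) = (34*(5*10))*(-21 + (⅙ + 10)*(1/13)) = (34*50)*(-21 + (61/6)*(1/13)) = 1700*(-21 + 61/78) = 1700*(-1577/78) = -1340450/39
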